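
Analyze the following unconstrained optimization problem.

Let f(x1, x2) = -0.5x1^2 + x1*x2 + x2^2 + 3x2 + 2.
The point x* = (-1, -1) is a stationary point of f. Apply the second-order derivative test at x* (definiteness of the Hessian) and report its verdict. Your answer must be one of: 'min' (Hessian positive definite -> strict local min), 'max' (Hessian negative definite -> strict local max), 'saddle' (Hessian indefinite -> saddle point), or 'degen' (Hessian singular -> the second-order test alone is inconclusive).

Compute the Hessian H = grad^2 f:
  H = [[-1, 1], [1, 2]]
Verify stationarity: grad f(x*) = H x* + g = (0, 0).
Eigenvalues of H: -1.3028, 2.3028.
Eigenvalues have mixed signs, so H is indefinite -> x* is a saddle point.

saddle


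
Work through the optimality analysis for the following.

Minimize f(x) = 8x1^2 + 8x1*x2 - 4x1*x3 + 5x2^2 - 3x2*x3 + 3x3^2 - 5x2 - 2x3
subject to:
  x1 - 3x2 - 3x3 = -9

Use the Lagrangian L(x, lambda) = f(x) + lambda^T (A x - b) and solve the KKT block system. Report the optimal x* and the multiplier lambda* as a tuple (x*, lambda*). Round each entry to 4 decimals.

Form the Lagrangian:
  L(x, lambda) = (1/2) x^T Q x + c^T x + lambda^T (A x - b)
Stationarity (grad_x L = 0): Q x + c + A^T lambda = 0.
Primal feasibility: A x = b.

This gives the KKT block system:
  [ Q   A^T ] [ x     ]   [-c ]
  [ A    0  ] [ lambda ] = [ b ]

Solving the linear system:
  x*      = (-0.5433, 1.5859, 1.233)
  lambda* = (0.9378)
  f(x*)   = -0.9775

x* = (-0.5433, 1.5859, 1.233), lambda* = (0.9378)


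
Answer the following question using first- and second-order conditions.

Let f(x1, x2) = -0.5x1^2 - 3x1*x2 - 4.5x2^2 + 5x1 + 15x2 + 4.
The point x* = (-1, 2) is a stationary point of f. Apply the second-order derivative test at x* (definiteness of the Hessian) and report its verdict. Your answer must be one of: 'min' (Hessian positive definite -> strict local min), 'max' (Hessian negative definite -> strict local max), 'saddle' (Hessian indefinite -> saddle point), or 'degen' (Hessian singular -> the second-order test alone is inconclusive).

Compute the Hessian H = grad^2 f:
  H = [[-1, -3], [-3, -9]]
Verify stationarity: grad f(x*) = H x* + g = (0, 0).
Eigenvalues of H: -10, 0.
H has a zero eigenvalue (singular; negative semidefinite but not definite), so H is neither positive definite, negative definite, nor indefinite. The second-order test alone is inconclusive -> degen.
(Indeed, f is constant along the null direction of H through x*, so x* is not a strict local extremum.)

degen


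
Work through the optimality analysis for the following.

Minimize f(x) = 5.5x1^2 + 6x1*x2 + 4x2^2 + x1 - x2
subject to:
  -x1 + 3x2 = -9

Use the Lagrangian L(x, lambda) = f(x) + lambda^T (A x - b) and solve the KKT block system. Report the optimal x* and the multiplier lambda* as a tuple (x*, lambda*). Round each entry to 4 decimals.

Form the Lagrangian:
  L(x, lambda) = (1/2) x^T Q x + c^T x + lambda^T (A x - b)
Stationarity (grad_x L = 0): Q x + c + A^T lambda = 0.
Primal feasibility: A x = b.

This gives the KKT block system:
  [ Q   A^T ] [ x     ]   [-c ]
  [ A    0  ] [ lambda ] = [ b ]

Solving the linear system:
  x*      = (1.5944, -2.4685)
  lambda* = (3.7273)
  f(x*)   = 18.8042

x* = (1.5944, -2.4685), lambda* = (3.7273)


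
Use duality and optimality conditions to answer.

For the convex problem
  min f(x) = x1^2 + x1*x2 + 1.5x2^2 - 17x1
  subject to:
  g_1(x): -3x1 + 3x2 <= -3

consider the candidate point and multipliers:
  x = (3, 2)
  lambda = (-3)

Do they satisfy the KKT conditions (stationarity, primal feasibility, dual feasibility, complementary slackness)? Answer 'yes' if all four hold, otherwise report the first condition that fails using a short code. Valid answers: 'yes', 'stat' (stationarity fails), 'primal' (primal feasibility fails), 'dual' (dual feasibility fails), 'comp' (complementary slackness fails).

Gradient of f: grad f(x) = Q x + c = (-9, 9)
Constraint values g_i(x) = a_i^T x - b_i:
  g_1((3, 2)) = 0
Stationarity residual: grad f(x) + sum_i lambda_i a_i = (0, 0)
  -> stationarity OK
Primal feasibility (all g_i <= 0): OK
Dual feasibility (all lambda_i >= 0): FAILS
Complementary slackness (lambda_i * g_i(x) = 0 for all i): OK

Verdict: the first failing condition is dual_feasibility -> dual.

dual


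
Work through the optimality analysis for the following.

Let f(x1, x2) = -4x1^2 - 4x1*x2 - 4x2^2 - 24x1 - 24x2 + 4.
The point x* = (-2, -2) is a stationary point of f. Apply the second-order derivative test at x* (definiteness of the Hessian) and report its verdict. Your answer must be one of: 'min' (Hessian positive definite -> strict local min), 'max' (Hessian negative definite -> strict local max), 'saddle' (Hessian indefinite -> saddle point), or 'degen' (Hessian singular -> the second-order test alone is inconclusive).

Compute the Hessian H = grad^2 f:
  H = [[-8, -4], [-4, -8]]
Verify stationarity: grad f(x*) = H x* + g = (0, 0).
Eigenvalues of H: -12, -4.
Both eigenvalues < 0, so H is negative definite -> x* is a strict local max.

max


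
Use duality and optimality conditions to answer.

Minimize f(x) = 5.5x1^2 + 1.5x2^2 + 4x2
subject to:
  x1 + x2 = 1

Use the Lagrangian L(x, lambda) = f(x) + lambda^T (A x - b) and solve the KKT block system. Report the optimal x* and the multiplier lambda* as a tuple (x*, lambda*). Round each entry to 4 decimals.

Form the Lagrangian:
  L(x, lambda) = (1/2) x^T Q x + c^T x + lambda^T (A x - b)
Stationarity (grad_x L = 0): Q x + c + A^T lambda = 0.
Primal feasibility: A x = b.

This gives the KKT block system:
  [ Q   A^T ] [ x     ]   [-c ]
  [ A    0  ] [ lambda ] = [ b ]

Solving the linear system:
  x*      = (0.5, 0.5)
  lambda* = (-5.5)
  f(x*)   = 3.75

x* = (0.5, 0.5), lambda* = (-5.5)


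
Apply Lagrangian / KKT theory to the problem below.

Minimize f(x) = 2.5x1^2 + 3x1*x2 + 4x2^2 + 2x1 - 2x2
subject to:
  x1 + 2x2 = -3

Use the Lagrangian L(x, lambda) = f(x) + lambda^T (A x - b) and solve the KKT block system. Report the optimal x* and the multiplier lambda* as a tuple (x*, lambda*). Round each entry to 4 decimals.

Form the Lagrangian:
  L(x, lambda) = (1/2) x^T Q x + c^T x + lambda^T (A x - b)
Stationarity (grad_x L = 0): Q x + c + A^T lambda = 0.
Primal feasibility: A x = b.

This gives the KKT block system:
  [ Q   A^T ] [ x     ]   [-c ]
  [ A    0  ] [ lambda ] = [ b ]

Solving the linear system:
  x*      = (-1.125, -0.9375)
  lambda* = (6.4375)
  f(x*)   = 9.4688

x* = (-1.125, -0.9375), lambda* = (6.4375)


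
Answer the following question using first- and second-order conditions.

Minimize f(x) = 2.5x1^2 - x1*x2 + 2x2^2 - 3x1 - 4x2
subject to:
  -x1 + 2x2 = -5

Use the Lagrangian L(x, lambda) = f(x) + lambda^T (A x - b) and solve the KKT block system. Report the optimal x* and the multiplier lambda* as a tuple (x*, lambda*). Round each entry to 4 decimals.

Form the Lagrangian:
  L(x, lambda) = (1/2) x^T Q x + c^T x + lambda^T (A x - b)
Stationarity (grad_x L = 0): Q x + c + A^T lambda = 0.
Primal feasibility: A x = b.

This gives the KKT block system:
  [ Q   A^T ] [ x     ]   [-c ]
  [ A    0  ] [ lambda ] = [ b ]

Solving the linear system:
  x*      = (1.5, -1.75)
  lambda* = (6.25)
  f(x*)   = 16.875

x* = (1.5, -1.75), lambda* = (6.25)


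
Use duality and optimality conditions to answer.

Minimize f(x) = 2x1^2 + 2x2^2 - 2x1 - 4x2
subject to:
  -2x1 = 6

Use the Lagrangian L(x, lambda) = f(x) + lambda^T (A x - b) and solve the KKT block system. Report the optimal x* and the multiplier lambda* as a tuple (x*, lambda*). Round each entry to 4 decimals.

Form the Lagrangian:
  L(x, lambda) = (1/2) x^T Q x + c^T x + lambda^T (A x - b)
Stationarity (grad_x L = 0): Q x + c + A^T lambda = 0.
Primal feasibility: A x = b.

This gives the KKT block system:
  [ Q   A^T ] [ x     ]   [-c ]
  [ A    0  ] [ lambda ] = [ b ]

Solving the linear system:
  x*      = (-3, 1)
  lambda* = (-7)
  f(x*)   = 22

x* = (-3, 1), lambda* = (-7)


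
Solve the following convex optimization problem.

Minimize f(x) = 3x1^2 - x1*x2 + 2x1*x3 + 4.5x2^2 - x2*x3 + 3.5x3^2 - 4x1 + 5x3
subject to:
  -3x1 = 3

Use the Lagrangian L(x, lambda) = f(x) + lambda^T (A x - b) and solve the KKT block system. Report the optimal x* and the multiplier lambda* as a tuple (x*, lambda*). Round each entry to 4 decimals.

Form the Lagrangian:
  L(x, lambda) = (1/2) x^T Q x + c^T x + lambda^T (A x - b)
Stationarity (grad_x L = 0): Q x + c + A^T lambda = 0.
Primal feasibility: A x = b.

This gives the KKT block system:
  [ Q   A^T ] [ x     ]   [-c ]
  [ A    0  ] [ lambda ] = [ b ]

Solving the linear system:
  x*      = (-1, -0.1613, -0.4516)
  lambda* = (-3.5806)
  f(x*)   = 6.2419

x* = (-1, -0.1613, -0.4516), lambda* = (-3.5806)


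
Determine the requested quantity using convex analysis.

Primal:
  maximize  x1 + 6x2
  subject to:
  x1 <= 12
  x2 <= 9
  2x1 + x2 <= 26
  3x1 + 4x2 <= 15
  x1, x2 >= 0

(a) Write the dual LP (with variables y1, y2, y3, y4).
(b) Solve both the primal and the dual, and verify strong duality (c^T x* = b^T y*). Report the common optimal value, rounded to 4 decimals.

The standard primal-dual pair for 'max c^T x s.t. A x <= b, x >= 0' is:
  Dual:  min b^T y  s.t.  A^T y >= c,  y >= 0.

So the dual LP is:
  minimize  12y1 + 9y2 + 26y3 + 15y4
  subject to:
    y1 + 2y3 + 3y4 >= 1
    y2 + y3 + 4y4 >= 6
    y1, y2, y3, y4 >= 0

Solving the primal: x* = (0, 3.75).
  primal value c^T x* = 22.5.
Solving the dual: y* = (0, 0, 0, 1.5).
  dual value b^T y* = 22.5.
Strong duality: c^T x* = b^T y*. Confirmed.

22.5


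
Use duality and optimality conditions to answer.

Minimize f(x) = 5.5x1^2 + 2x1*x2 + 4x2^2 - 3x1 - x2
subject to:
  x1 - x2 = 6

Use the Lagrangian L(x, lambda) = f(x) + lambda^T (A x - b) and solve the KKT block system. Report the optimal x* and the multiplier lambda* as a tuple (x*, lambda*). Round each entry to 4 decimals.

Form the Lagrangian:
  L(x, lambda) = (1/2) x^T Q x + c^T x + lambda^T (A x - b)
Stationarity (grad_x L = 0): Q x + c + A^T lambda = 0.
Primal feasibility: A x = b.

This gives the KKT block system:
  [ Q   A^T ] [ x     ]   [-c ]
  [ A    0  ] [ lambda ] = [ b ]

Solving the linear system:
  x*      = (2.7826, -3.2174)
  lambda* = (-21.1739)
  f(x*)   = 60.9565

x* = (2.7826, -3.2174), lambda* = (-21.1739)


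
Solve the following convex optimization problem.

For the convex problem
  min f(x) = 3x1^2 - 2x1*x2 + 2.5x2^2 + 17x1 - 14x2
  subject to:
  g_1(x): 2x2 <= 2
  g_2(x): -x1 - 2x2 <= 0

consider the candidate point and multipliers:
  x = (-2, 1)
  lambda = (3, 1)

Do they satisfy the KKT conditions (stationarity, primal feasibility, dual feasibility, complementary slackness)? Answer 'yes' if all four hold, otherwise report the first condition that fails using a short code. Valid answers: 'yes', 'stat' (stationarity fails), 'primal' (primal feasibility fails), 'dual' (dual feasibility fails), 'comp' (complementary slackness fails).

Gradient of f: grad f(x) = Q x + c = (3, -5)
Constraint values g_i(x) = a_i^T x - b_i:
  g_1((-2, 1)) = 0
  g_2((-2, 1)) = 0
Stationarity residual: grad f(x) + sum_i lambda_i a_i = (2, -1)
  -> stationarity FAILS
Primal feasibility (all g_i <= 0): OK
Dual feasibility (all lambda_i >= 0): OK
Complementary slackness (lambda_i * g_i(x) = 0 for all i): OK

Verdict: the first failing condition is stationarity -> stat.

stat


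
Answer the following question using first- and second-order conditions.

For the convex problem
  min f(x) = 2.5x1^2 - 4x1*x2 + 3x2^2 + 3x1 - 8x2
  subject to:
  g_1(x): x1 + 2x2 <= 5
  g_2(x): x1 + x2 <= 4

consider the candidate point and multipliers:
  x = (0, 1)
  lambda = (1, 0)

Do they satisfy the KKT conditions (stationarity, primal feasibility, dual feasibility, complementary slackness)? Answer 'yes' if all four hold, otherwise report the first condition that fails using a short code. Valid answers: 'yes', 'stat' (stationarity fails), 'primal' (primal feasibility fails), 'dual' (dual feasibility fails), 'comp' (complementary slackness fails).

Gradient of f: grad f(x) = Q x + c = (-1, -2)
Constraint values g_i(x) = a_i^T x - b_i:
  g_1((0, 1)) = -3
  g_2((0, 1)) = -3
Stationarity residual: grad f(x) + sum_i lambda_i a_i = (0, 0)
  -> stationarity OK
Primal feasibility (all g_i <= 0): OK
Dual feasibility (all lambda_i >= 0): OK
Complementary slackness (lambda_i * g_i(x) = 0 for all i): FAILS

Verdict: the first failing condition is complementary_slackness -> comp.

comp


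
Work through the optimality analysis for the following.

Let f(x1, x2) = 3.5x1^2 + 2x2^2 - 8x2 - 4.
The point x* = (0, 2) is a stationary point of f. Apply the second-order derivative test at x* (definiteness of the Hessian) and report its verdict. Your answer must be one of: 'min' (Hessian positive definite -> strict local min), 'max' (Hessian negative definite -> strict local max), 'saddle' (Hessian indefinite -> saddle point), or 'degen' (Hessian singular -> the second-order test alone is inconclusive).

Compute the Hessian H = grad^2 f:
  H = [[7, 0], [0, 4]]
Verify stationarity: grad f(x*) = H x* + g = (0, 0).
Eigenvalues of H: 4, 7.
Both eigenvalues > 0, so H is positive definite -> x* is a strict local min.

min


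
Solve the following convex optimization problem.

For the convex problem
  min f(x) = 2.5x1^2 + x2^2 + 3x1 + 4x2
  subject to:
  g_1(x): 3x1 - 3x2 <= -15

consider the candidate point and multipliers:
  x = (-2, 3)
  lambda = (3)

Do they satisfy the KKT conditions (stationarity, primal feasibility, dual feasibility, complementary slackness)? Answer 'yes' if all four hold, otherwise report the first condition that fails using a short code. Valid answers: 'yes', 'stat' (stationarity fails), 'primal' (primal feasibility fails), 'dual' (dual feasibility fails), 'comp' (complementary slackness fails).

Gradient of f: grad f(x) = Q x + c = (-7, 10)
Constraint values g_i(x) = a_i^T x - b_i:
  g_1((-2, 3)) = 0
Stationarity residual: grad f(x) + sum_i lambda_i a_i = (2, 1)
  -> stationarity FAILS
Primal feasibility (all g_i <= 0): OK
Dual feasibility (all lambda_i >= 0): OK
Complementary slackness (lambda_i * g_i(x) = 0 for all i): OK

Verdict: the first failing condition is stationarity -> stat.

stat


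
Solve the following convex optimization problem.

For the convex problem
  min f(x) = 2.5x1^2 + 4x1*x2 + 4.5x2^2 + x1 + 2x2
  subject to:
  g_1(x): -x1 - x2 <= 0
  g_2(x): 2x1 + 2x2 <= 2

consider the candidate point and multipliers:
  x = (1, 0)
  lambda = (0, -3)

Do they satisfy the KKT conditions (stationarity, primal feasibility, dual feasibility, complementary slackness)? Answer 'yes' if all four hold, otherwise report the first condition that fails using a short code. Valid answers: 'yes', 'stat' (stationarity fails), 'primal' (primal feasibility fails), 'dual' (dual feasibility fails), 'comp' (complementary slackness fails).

Gradient of f: grad f(x) = Q x + c = (6, 6)
Constraint values g_i(x) = a_i^T x - b_i:
  g_1((1, 0)) = -1
  g_2((1, 0)) = 0
Stationarity residual: grad f(x) + sum_i lambda_i a_i = (0, 0)
  -> stationarity OK
Primal feasibility (all g_i <= 0): OK
Dual feasibility (all lambda_i >= 0): FAILS
Complementary slackness (lambda_i * g_i(x) = 0 for all i): OK

Verdict: the first failing condition is dual_feasibility -> dual.

dual


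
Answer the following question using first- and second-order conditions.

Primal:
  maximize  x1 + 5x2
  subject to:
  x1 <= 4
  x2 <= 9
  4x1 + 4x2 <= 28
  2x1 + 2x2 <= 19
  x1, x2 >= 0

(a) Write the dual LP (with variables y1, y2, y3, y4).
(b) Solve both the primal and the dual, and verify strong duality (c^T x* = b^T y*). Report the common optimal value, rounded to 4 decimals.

The standard primal-dual pair for 'max c^T x s.t. A x <= b, x >= 0' is:
  Dual:  min b^T y  s.t.  A^T y >= c,  y >= 0.

So the dual LP is:
  minimize  4y1 + 9y2 + 28y3 + 19y4
  subject to:
    y1 + 4y3 + 2y4 >= 1
    y2 + 4y3 + 2y4 >= 5
    y1, y2, y3, y4 >= 0

Solving the primal: x* = (0, 7).
  primal value c^T x* = 35.
Solving the dual: y* = (0, 0, 1.25, 0).
  dual value b^T y* = 35.
Strong duality: c^T x* = b^T y*. Confirmed.

35


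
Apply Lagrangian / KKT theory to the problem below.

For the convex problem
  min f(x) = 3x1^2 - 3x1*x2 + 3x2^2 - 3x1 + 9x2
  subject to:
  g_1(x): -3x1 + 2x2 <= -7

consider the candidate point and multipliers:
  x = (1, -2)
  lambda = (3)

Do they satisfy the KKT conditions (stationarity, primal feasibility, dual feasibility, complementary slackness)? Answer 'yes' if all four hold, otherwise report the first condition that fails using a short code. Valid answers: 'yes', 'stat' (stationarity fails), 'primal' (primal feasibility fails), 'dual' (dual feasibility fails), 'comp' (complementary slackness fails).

Gradient of f: grad f(x) = Q x + c = (9, -6)
Constraint values g_i(x) = a_i^T x - b_i:
  g_1((1, -2)) = 0
Stationarity residual: grad f(x) + sum_i lambda_i a_i = (0, 0)
  -> stationarity OK
Primal feasibility (all g_i <= 0): OK
Dual feasibility (all lambda_i >= 0): OK
Complementary slackness (lambda_i * g_i(x) = 0 for all i): OK

Verdict: yes, KKT holds.

yes


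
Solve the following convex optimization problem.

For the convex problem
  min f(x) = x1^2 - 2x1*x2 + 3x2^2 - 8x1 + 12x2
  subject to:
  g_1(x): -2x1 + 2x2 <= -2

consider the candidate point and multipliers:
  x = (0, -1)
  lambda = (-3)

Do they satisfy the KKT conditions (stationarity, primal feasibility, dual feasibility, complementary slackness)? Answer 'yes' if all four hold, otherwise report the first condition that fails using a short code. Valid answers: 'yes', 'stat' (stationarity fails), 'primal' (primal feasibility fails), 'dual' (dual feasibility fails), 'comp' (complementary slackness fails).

Gradient of f: grad f(x) = Q x + c = (-6, 6)
Constraint values g_i(x) = a_i^T x - b_i:
  g_1((0, -1)) = 0
Stationarity residual: grad f(x) + sum_i lambda_i a_i = (0, 0)
  -> stationarity OK
Primal feasibility (all g_i <= 0): OK
Dual feasibility (all lambda_i >= 0): FAILS
Complementary slackness (lambda_i * g_i(x) = 0 for all i): OK

Verdict: the first failing condition is dual_feasibility -> dual.

dual


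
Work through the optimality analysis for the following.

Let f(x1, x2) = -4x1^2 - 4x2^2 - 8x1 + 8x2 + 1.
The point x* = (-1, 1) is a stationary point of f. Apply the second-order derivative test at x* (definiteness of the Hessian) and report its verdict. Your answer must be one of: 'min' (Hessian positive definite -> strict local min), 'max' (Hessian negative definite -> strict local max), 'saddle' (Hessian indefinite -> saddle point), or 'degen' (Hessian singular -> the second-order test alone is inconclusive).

Compute the Hessian H = grad^2 f:
  H = [[-8, 0], [0, -8]]
Verify stationarity: grad f(x*) = H x* + g = (0, 0).
Eigenvalues of H: -8, -8.
Both eigenvalues < 0, so H is negative definite -> x* is a strict local max.

max


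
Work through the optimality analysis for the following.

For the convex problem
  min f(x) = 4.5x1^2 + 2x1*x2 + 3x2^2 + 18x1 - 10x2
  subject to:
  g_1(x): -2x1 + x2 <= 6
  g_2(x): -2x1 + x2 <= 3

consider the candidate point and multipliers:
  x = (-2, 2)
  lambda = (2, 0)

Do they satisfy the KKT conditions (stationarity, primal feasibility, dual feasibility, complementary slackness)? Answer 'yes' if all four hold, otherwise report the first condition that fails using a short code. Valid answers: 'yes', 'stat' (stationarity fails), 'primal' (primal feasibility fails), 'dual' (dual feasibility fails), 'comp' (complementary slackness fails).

Gradient of f: grad f(x) = Q x + c = (4, -2)
Constraint values g_i(x) = a_i^T x - b_i:
  g_1((-2, 2)) = 0
  g_2((-2, 2)) = 3
Stationarity residual: grad f(x) + sum_i lambda_i a_i = (0, 0)
  -> stationarity OK
Primal feasibility (all g_i <= 0): FAILS
Dual feasibility (all lambda_i >= 0): OK
Complementary slackness (lambda_i * g_i(x) = 0 for all i): OK

Verdict: the first failing condition is primal_feasibility -> primal.

primal


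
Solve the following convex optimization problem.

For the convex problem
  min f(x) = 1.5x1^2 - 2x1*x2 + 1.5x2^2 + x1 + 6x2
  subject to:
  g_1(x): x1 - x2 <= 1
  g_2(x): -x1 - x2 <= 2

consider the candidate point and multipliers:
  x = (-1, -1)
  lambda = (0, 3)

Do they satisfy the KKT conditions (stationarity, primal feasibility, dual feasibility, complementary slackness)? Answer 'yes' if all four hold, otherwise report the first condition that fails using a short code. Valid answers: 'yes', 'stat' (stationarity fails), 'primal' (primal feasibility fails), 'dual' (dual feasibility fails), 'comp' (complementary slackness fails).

Gradient of f: grad f(x) = Q x + c = (0, 5)
Constraint values g_i(x) = a_i^T x - b_i:
  g_1((-1, -1)) = -1
  g_2((-1, -1)) = 0
Stationarity residual: grad f(x) + sum_i lambda_i a_i = (-3, 2)
  -> stationarity FAILS
Primal feasibility (all g_i <= 0): OK
Dual feasibility (all lambda_i >= 0): OK
Complementary slackness (lambda_i * g_i(x) = 0 for all i): OK

Verdict: the first failing condition is stationarity -> stat.

stat


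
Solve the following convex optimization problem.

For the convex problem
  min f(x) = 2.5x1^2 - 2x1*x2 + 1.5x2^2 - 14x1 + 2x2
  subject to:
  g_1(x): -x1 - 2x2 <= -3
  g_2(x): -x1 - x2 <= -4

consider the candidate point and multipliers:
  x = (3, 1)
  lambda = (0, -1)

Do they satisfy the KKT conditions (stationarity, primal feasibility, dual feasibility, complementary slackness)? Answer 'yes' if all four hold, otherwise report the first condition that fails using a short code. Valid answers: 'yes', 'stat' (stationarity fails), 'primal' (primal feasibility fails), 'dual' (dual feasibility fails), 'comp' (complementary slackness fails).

Gradient of f: grad f(x) = Q x + c = (-1, -1)
Constraint values g_i(x) = a_i^T x - b_i:
  g_1((3, 1)) = -2
  g_2((3, 1)) = 0
Stationarity residual: grad f(x) + sum_i lambda_i a_i = (0, 0)
  -> stationarity OK
Primal feasibility (all g_i <= 0): OK
Dual feasibility (all lambda_i >= 0): FAILS
Complementary slackness (lambda_i * g_i(x) = 0 for all i): OK

Verdict: the first failing condition is dual_feasibility -> dual.

dual


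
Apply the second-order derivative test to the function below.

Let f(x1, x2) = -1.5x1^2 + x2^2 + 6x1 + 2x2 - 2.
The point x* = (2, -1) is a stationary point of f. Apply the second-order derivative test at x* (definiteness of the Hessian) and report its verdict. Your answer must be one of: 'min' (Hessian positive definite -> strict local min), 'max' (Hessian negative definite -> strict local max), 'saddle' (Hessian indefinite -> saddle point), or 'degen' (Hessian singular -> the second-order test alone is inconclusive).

Compute the Hessian H = grad^2 f:
  H = [[-3, 0], [0, 2]]
Verify stationarity: grad f(x*) = H x* + g = (0, 0).
Eigenvalues of H: -3, 2.
Eigenvalues have mixed signs, so H is indefinite -> x* is a saddle point.

saddle


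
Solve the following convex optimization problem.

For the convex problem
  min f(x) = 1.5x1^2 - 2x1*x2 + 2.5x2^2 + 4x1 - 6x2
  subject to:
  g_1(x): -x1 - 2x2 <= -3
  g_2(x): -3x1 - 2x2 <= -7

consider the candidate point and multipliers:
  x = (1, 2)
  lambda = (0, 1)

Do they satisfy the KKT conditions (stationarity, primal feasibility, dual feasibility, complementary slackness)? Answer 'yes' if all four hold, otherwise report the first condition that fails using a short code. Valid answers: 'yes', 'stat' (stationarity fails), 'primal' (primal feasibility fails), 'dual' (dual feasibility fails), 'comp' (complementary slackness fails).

Gradient of f: grad f(x) = Q x + c = (3, 2)
Constraint values g_i(x) = a_i^T x - b_i:
  g_1((1, 2)) = -2
  g_2((1, 2)) = 0
Stationarity residual: grad f(x) + sum_i lambda_i a_i = (0, 0)
  -> stationarity OK
Primal feasibility (all g_i <= 0): OK
Dual feasibility (all lambda_i >= 0): OK
Complementary slackness (lambda_i * g_i(x) = 0 for all i): OK

Verdict: yes, KKT holds.

yes


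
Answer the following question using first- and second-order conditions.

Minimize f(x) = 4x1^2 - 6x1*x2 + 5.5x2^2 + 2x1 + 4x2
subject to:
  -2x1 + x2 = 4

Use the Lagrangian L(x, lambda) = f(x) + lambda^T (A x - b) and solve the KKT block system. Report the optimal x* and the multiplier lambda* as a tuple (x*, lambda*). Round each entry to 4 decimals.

Form the Lagrangian:
  L(x, lambda) = (1/2) x^T Q x + c^T x + lambda^T (A x - b)
Stationarity (grad_x L = 0): Q x + c + A^T lambda = 0.
Primal feasibility: A x = b.

This gives the KKT block system:
  [ Q   A^T ] [ x     ]   [-c ]
  [ A    0  ] [ lambda ] = [ b ]

Solving the linear system:
  x*      = (-2.6429, -1.2857)
  lambda* = (-5.7143)
  f(x*)   = 6.2143

x* = (-2.6429, -1.2857), lambda* = (-5.7143)


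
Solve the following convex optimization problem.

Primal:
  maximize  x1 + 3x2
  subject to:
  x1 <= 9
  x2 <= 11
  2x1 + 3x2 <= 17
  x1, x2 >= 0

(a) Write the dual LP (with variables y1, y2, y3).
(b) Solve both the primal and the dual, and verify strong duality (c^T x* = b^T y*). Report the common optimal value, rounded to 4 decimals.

The standard primal-dual pair for 'max c^T x s.t. A x <= b, x >= 0' is:
  Dual:  min b^T y  s.t.  A^T y >= c,  y >= 0.

So the dual LP is:
  minimize  9y1 + 11y2 + 17y3
  subject to:
    y1 + 2y3 >= 1
    y2 + 3y3 >= 3
    y1, y2, y3 >= 0

Solving the primal: x* = (0, 5.6667).
  primal value c^T x* = 17.
Solving the dual: y* = (0, 0, 1).
  dual value b^T y* = 17.
Strong duality: c^T x* = b^T y*. Confirmed.

17


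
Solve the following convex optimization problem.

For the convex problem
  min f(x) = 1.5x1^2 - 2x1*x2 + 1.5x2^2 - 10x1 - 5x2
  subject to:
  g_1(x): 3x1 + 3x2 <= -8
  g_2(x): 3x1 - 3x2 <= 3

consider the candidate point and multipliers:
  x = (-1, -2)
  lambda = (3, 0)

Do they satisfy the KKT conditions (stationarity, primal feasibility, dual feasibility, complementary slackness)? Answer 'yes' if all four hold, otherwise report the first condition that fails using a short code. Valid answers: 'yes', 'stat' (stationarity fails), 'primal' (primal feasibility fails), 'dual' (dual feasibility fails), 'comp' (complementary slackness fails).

Gradient of f: grad f(x) = Q x + c = (-9, -9)
Constraint values g_i(x) = a_i^T x - b_i:
  g_1((-1, -2)) = -1
  g_2((-1, -2)) = 0
Stationarity residual: grad f(x) + sum_i lambda_i a_i = (0, 0)
  -> stationarity OK
Primal feasibility (all g_i <= 0): OK
Dual feasibility (all lambda_i >= 0): OK
Complementary slackness (lambda_i * g_i(x) = 0 for all i): FAILS

Verdict: the first failing condition is complementary_slackness -> comp.

comp


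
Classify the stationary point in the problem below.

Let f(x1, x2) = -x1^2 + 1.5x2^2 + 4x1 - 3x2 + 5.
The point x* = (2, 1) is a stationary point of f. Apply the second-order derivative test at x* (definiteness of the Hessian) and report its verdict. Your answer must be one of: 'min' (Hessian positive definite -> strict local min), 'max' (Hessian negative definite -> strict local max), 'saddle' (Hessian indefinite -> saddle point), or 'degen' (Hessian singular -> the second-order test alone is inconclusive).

Compute the Hessian H = grad^2 f:
  H = [[-2, 0], [0, 3]]
Verify stationarity: grad f(x*) = H x* + g = (0, 0).
Eigenvalues of H: -2, 3.
Eigenvalues have mixed signs, so H is indefinite -> x* is a saddle point.

saddle


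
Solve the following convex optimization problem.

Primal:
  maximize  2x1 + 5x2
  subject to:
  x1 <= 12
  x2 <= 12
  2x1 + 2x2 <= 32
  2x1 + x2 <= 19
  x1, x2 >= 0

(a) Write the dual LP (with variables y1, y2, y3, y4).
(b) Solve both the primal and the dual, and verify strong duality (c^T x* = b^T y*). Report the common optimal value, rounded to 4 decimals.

The standard primal-dual pair for 'max c^T x s.t. A x <= b, x >= 0' is:
  Dual:  min b^T y  s.t.  A^T y >= c,  y >= 0.

So the dual LP is:
  minimize  12y1 + 12y2 + 32y3 + 19y4
  subject to:
    y1 + 2y3 + 2y4 >= 2
    y2 + 2y3 + y4 >= 5
    y1, y2, y3, y4 >= 0

Solving the primal: x* = (3.5, 12).
  primal value c^T x* = 67.
Solving the dual: y* = (0, 4, 0, 1).
  dual value b^T y* = 67.
Strong duality: c^T x* = b^T y*. Confirmed.

67


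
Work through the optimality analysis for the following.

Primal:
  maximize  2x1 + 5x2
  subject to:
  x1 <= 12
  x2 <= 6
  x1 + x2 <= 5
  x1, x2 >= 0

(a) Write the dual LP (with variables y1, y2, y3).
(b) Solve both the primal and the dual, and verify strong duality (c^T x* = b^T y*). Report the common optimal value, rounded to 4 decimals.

The standard primal-dual pair for 'max c^T x s.t. A x <= b, x >= 0' is:
  Dual:  min b^T y  s.t.  A^T y >= c,  y >= 0.

So the dual LP is:
  minimize  12y1 + 6y2 + 5y3
  subject to:
    y1 + y3 >= 2
    y2 + y3 >= 5
    y1, y2, y3 >= 0

Solving the primal: x* = (0, 5).
  primal value c^T x* = 25.
Solving the dual: y* = (0, 0, 5).
  dual value b^T y* = 25.
Strong duality: c^T x* = b^T y*. Confirmed.

25


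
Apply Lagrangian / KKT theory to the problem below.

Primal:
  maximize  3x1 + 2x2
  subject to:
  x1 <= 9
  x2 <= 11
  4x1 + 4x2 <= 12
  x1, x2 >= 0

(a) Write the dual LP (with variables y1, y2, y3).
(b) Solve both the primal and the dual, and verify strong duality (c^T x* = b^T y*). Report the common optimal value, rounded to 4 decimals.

The standard primal-dual pair for 'max c^T x s.t. A x <= b, x >= 0' is:
  Dual:  min b^T y  s.t.  A^T y >= c,  y >= 0.

So the dual LP is:
  minimize  9y1 + 11y2 + 12y3
  subject to:
    y1 + 4y3 >= 3
    y2 + 4y3 >= 2
    y1, y2, y3 >= 0

Solving the primal: x* = (3, 0).
  primal value c^T x* = 9.
Solving the dual: y* = (0, 0, 0.75).
  dual value b^T y* = 9.
Strong duality: c^T x* = b^T y*. Confirmed.

9


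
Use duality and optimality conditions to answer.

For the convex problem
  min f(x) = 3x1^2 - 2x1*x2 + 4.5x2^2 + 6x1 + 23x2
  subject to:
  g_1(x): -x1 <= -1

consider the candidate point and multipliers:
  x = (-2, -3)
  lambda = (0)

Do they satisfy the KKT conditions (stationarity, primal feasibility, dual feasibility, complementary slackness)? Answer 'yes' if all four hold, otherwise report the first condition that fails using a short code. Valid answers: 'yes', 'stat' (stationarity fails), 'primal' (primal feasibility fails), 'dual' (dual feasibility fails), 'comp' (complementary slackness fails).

Gradient of f: grad f(x) = Q x + c = (0, 0)
Constraint values g_i(x) = a_i^T x - b_i:
  g_1((-2, -3)) = 3
Stationarity residual: grad f(x) + sum_i lambda_i a_i = (0, 0)
  -> stationarity OK
Primal feasibility (all g_i <= 0): FAILS
Dual feasibility (all lambda_i >= 0): OK
Complementary slackness (lambda_i * g_i(x) = 0 for all i): OK

Verdict: the first failing condition is primal_feasibility -> primal.

primal


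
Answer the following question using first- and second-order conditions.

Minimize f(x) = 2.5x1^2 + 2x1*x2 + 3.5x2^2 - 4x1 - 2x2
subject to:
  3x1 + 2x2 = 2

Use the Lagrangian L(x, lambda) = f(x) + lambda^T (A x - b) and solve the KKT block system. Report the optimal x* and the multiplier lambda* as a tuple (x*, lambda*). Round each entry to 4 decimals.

Form the Lagrangian:
  L(x, lambda) = (1/2) x^T Q x + c^T x + lambda^T (A x - b)
Stationarity (grad_x L = 0): Q x + c + A^T lambda = 0.
Primal feasibility: A x = b.

This gives the KKT block system:
  [ Q   A^T ] [ x     ]   [-c ]
  [ A    0  ] [ lambda ] = [ b ]

Solving the linear system:
  x*      = (0.6441, 0.0339)
  lambda* = (0.2373)
  f(x*)   = -1.5593

x* = (0.6441, 0.0339), lambda* = (0.2373)


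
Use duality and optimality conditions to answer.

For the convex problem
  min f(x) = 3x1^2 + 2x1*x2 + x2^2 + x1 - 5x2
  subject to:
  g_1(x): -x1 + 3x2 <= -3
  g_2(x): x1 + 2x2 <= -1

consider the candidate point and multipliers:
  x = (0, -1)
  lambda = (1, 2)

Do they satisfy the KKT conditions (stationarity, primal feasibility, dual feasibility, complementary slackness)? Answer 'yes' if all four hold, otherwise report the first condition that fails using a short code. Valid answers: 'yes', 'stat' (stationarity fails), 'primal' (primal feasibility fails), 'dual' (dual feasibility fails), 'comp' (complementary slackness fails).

Gradient of f: grad f(x) = Q x + c = (-1, -7)
Constraint values g_i(x) = a_i^T x - b_i:
  g_1((0, -1)) = 0
  g_2((0, -1)) = -1
Stationarity residual: grad f(x) + sum_i lambda_i a_i = (0, 0)
  -> stationarity OK
Primal feasibility (all g_i <= 0): OK
Dual feasibility (all lambda_i >= 0): OK
Complementary slackness (lambda_i * g_i(x) = 0 for all i): FAILS

Verdict: the first failing condition is complementary_slackness -> comp.

comp


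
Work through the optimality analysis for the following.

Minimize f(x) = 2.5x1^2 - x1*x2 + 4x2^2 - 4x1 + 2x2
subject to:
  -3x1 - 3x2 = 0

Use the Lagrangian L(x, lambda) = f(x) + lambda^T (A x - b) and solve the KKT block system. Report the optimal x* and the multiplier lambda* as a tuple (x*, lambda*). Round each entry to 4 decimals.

Form the Lagrangian:
  L(x, lambda) = (1/2) x^T Q x + c^T x + lambda^T (A x - b)
Stationarity (grad_x L = 0): Q x + c + A^T lambda = 0.
Primal feasibility: A x = b.

This gives the KKT block system:
  [ Q   A^T ] [ x     ]   [-c ]
  [ A    0  ] [ lambda ] = [ b ]

Solving the linear system:
  x*      = (0.4, -0.4)
  lambda* = (-0.5333)
  f(x*)   = -1.2

x* = (0.4, -0.4), lambda* = (-0.5333)


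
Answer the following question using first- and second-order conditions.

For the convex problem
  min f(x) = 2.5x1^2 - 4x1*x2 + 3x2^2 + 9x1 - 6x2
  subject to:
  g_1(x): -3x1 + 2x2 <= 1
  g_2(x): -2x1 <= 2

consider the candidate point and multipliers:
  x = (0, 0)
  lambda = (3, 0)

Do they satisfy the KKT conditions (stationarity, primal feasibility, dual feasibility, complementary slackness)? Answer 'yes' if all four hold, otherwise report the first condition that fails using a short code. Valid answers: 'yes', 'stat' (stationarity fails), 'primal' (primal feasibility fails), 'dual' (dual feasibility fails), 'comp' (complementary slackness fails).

Gradient of f: grad f(x) = Q x + c = (9, -6)
Constraint values g_i(x) = a_i^T x - b_i:
  g_1((0, 0)) = -1
  g_2((0, 0)) = -2
Stationarity residual: grad f(x) + sum_i lambda_i a_i = (0, 0)
  -> stationarity OK
Primal feasibility (all g_i <= 0): OK
Dual feasibility (all lambda_i >= 0): OK
Complementary slackness (lambda_i * g_i(x) = 0 for all i): FAILS

Verdict: the first failing condition is complementary_slackness -> comp.

comp


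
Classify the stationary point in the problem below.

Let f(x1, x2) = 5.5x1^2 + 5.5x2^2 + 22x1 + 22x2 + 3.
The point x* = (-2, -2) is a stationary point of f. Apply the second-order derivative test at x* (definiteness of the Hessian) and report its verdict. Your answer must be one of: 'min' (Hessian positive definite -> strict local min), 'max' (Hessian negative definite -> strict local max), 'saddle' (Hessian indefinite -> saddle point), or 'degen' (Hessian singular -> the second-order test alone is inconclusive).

Compute the Hessian H = grad^2 f:
  H = [[11, 0], [0, 11]]
Verify stationarity: grad f(x*) = H x* + g = (0, 0).
Eigenvalues of H: 11, 11.
Both eigenvalues > 0, so H is positive definite -> x* is a strict local min.

min


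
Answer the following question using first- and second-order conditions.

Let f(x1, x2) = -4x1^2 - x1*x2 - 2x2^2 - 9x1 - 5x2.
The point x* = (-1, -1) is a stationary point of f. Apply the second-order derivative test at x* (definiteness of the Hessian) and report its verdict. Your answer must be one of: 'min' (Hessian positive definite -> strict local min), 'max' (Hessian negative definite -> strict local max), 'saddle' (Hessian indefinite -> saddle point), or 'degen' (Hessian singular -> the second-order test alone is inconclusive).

Compute the Hessian H = grad^2 f:
  H = [[-8, -1], [-1, -4]]
Verify stationarity: grad f(x*) = H x* + g = (0, 0).
Eigenvalues of H: -8.2361, -3.7639.
Both eigenvalues < 0, so H is negative definite -> x* is a strict local max.

max


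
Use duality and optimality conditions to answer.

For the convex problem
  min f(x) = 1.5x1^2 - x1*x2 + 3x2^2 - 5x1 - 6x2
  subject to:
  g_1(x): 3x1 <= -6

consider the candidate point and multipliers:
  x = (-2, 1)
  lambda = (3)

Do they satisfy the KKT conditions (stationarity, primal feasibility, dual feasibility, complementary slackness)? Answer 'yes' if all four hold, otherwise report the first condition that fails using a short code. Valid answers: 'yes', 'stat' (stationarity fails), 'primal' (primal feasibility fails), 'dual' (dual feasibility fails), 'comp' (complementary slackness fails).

Gradient of f: grad f(x) = Q x + c = (-12, 2)
Constraint values g_i(x) = a_i^T x - b_i:
  g_1((-2, 1)) = 0
Stationarity residual: grad f(x) + sum_i lambda_i a_i = (-3, 2)
  -> stationarity FAILS
Primal feasibility (all g_i <= 0): OK
Dual feasibility (all lambda_i >= 0): OK
Complementary slackness (lambda_i * g_i(x) = 0 for all i): OK

Verdict: the first failing condition is stationarity -> stat.

stat


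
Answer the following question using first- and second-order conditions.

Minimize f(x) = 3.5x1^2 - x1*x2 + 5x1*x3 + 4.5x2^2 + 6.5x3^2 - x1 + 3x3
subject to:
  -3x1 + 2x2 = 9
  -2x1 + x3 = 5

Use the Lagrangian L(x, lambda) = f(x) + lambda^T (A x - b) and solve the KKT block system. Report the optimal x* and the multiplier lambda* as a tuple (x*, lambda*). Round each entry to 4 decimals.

Form the Lagrangian:
  L(x, lambda) = (1/2) x^T Q x + c^T x + lambda^T (A x - b)
Stationarity (grad_x L = 0): Q x + c + A^T lambda = 0.
Primal feasibility: A x = b.

This gives the KKT block system:
  [ Q   A^T ] [ x     ]   [-c ]
  [ A    0  ] [ lambda ] = [ b ]

Solving the linear system:
  x*      = (-2.2468, 1.1299, 0.5065)
  lambda* = (-6.2078, 1.6494)
  f(x*)   = 25.6948

x* = (-2.2468, 1.1299, 0.5065), lambda* = (-6.2078, 1.6494)


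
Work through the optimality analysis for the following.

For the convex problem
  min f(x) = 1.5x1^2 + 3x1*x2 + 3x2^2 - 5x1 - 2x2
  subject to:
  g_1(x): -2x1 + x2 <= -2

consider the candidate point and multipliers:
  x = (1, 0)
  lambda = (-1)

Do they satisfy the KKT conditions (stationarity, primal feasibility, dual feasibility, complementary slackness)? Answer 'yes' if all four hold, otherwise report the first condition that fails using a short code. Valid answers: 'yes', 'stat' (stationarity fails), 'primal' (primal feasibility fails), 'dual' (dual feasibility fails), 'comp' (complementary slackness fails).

Gradient of f: grad f(x) = Q x + c = (-2, 1)
Constraint values g_i(x) = a_i^T x - b_i:
  g_1((1, 0)) = 0
Stationarity residual: grad f(x) + sum_i lambda_i a_i = (0, 0)
  -> stationarity OK
Primal feasibility (all g_i <= 0): OK
Dual feasibility (all lambda_i >= 0): FAILS
Complementary slackness (lambda_i * g_i(x) = 0 for all i): OK

Verdict: the first failing condition is dual_feasibility -> dual.

dual


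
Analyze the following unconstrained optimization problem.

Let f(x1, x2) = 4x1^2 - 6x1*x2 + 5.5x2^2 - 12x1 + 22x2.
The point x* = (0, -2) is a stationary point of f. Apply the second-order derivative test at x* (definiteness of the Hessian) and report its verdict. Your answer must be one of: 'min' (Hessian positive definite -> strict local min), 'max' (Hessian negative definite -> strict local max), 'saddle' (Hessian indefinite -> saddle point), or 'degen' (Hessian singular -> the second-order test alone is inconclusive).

Compute the Hessian H = grad^2 f:
  H = [[8, -6], [-6, 11]]
Verify stationarity: grad f(x*) = H x* + g = (0, 0).
Eigenvalues of H: 3.3153, 15.6847.
Both eigenvalues > 0, so H is positive definite -> x* is a strict local min.

min


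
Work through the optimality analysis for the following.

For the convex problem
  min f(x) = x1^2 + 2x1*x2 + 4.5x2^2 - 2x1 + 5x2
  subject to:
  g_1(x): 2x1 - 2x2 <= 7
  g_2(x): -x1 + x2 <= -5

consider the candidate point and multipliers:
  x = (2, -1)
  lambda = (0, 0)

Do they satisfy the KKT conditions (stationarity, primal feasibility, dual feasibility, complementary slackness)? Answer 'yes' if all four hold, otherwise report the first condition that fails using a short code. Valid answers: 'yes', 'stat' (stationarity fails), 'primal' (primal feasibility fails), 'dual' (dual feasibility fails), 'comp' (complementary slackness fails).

Gradient of f: grad f(x) = Q x + c = (0, 0)
Constraint values g_i(x) = a_i^T x - b_i:
  g_1((2, -1)) = -1
  g_2((2, -1)) = 2
Stationarity residual: grad f(x) + sum_i lambda_i a_i = (0, 0)
  -> stationarity OK
Primal feasibility (all g_i <= 0): FAILS
Dual feasibility (all lambda_i >= 0): OK
Complementary slackness (lambda_i * g_i(x) = 0 for all i): OK

Verdict: the first failing condition is primal_feasibility -> primal.

primal
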